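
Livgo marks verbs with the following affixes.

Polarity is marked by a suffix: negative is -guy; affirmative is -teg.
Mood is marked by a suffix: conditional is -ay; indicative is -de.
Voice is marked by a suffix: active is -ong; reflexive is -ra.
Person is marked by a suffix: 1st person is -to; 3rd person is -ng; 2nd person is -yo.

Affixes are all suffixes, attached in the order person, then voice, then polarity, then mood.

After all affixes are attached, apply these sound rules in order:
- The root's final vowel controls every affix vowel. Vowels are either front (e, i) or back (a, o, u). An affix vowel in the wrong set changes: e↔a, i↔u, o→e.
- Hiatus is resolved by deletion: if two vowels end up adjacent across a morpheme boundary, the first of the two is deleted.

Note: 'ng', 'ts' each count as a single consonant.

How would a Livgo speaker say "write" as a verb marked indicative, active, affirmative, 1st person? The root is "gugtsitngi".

gugtsitngitengtegde

Attach person 1st person -to → gugtsitngito.
Attach voice active -ong → gugtsitngitoong.
Attach polarity affirmative -teg → gugtsitngitoongteg.
Attach mood indicative -de → gugtsitngitoongtegde.
Apply vowel harmony: gugtsitngitoongtegde → gugtsitngiteengtegde.
Apply vowel deletion: gugtsitngiteengtegde → gugtsitngitengtegde.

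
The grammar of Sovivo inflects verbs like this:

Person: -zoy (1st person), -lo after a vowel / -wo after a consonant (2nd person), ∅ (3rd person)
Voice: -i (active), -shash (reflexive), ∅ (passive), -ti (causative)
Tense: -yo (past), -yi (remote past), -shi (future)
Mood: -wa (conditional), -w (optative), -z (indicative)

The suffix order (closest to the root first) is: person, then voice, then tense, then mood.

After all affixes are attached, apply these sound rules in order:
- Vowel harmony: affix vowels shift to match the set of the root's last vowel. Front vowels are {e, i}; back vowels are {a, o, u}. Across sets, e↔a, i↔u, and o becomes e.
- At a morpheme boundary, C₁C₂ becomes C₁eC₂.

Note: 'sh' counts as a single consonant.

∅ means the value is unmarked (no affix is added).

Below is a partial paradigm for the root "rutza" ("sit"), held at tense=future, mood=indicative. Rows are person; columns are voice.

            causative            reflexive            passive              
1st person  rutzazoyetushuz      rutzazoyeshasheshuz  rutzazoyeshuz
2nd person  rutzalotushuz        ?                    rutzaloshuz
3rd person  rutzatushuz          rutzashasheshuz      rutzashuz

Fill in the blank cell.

Attach person 2nd person -lo (after vowel 'a') → rutzalo.
Attach voice reflexive -shash → rutzaloshash.
Attach tense future -shi → rutzaloshashshi.
Attach mood indicative -z → rutzaloshashshiz.
Apply vowel harmony: rutzaloshashshiz → rutzaloshashshuz.
Apply epenthesis: rutzaloshashshuz → rutzaloshasheshuz.

rutzaloshasheshuz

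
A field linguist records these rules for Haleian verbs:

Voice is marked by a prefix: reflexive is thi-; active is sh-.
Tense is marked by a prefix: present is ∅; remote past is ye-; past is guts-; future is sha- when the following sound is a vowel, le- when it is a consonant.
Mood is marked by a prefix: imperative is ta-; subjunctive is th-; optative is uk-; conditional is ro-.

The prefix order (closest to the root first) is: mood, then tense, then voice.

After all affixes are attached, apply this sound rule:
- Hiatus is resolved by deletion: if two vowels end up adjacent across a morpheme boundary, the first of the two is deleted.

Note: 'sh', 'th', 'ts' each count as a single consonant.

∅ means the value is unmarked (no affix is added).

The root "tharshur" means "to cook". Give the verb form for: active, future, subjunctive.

shleththarshur

Attach mood subjunctive th- → ththarshur.
Attach tense future le- (before consonant 'th') → leththarshur.
Attach voice active sh- → shleththarshur.
Vowel deletion: no change.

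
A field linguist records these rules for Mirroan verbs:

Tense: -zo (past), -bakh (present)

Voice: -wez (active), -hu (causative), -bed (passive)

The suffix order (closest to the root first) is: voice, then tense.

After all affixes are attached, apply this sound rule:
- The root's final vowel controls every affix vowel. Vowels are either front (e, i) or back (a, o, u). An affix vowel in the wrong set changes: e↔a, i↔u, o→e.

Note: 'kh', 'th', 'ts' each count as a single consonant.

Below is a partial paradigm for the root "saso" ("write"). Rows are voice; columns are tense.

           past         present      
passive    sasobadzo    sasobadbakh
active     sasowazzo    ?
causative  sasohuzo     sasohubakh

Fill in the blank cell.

sasowazbakh

Attach voice active -wez → sasowez.
Attach tense present -bakh → sasowezbakh.
Apply vowel harmony: sasowezbakh → sasowazbakh.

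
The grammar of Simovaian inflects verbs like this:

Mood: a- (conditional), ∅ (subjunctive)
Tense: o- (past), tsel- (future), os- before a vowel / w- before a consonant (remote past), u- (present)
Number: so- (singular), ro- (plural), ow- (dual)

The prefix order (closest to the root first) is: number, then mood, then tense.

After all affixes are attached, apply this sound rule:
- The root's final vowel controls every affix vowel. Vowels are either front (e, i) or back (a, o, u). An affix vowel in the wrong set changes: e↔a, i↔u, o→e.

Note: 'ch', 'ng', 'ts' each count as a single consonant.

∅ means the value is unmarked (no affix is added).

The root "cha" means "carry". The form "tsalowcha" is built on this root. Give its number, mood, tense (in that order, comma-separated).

Segment: tsel-ow-cha.
number: ow- → dual.
mood: ∅ → subjunctive.
tense: tsel- → future.

dual, subjunctive, future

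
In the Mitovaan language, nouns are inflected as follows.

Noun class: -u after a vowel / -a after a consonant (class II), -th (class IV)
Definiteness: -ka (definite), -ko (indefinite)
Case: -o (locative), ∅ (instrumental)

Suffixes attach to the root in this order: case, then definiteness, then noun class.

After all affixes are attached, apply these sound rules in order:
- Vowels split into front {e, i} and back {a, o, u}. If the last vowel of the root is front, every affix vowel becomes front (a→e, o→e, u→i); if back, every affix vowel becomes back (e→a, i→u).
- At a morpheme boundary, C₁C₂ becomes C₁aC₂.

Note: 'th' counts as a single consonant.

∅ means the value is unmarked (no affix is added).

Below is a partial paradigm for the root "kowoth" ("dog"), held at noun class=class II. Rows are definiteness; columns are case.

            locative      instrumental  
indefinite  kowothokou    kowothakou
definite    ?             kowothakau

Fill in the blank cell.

kowothokau

Attach case locative -o → kowotho.
Attach definiteness definite -ka → kowothoka.
Attach noun class class II -u (after vowel 'a') → kowothokau.
Vowel harmony: no change.
Epenthesis: no change.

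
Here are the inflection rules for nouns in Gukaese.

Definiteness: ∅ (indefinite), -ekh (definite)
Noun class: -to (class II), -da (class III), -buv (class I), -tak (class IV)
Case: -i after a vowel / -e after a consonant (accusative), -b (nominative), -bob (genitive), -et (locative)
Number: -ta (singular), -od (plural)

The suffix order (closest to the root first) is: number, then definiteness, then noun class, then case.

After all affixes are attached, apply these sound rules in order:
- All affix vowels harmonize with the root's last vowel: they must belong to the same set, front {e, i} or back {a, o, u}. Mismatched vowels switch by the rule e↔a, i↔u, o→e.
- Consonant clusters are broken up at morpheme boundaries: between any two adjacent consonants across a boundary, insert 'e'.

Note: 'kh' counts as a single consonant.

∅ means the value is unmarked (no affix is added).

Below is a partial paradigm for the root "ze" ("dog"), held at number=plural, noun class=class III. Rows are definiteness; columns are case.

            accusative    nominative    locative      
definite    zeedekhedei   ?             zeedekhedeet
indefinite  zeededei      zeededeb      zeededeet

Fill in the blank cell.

zeedekhedeb

Attach number plural -od → zeod.
Attach definiteness definite -ekh → zeodekh.
Attach noun class class III -da → zeodekhda.
Attach case nominative -b → zeodekhdab.
Apply vowel harmony: zeodekhdab → zeedekhdeb.
Apply epenthesis: zeedekhdeb → zeedekhedeb.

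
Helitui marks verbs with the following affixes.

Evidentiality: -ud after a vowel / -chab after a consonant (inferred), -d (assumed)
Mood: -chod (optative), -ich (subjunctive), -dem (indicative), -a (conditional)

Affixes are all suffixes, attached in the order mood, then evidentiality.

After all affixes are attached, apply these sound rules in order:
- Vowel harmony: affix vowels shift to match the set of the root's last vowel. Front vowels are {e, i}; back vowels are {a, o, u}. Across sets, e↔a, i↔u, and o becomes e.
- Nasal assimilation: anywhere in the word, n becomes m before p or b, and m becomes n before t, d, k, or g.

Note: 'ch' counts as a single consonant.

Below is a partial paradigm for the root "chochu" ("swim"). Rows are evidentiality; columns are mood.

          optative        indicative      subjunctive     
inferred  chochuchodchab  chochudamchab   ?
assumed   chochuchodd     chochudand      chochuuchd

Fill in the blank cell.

Attach mood subjunctive -ich → chochuich.
Attach evidentiality inferred -chab (after consonant 'ch') → chochuichchab.
Apply vowel harmony: chochuichchab → chochuuchchab.
Nasal assimilation: no change.

chochuuchchab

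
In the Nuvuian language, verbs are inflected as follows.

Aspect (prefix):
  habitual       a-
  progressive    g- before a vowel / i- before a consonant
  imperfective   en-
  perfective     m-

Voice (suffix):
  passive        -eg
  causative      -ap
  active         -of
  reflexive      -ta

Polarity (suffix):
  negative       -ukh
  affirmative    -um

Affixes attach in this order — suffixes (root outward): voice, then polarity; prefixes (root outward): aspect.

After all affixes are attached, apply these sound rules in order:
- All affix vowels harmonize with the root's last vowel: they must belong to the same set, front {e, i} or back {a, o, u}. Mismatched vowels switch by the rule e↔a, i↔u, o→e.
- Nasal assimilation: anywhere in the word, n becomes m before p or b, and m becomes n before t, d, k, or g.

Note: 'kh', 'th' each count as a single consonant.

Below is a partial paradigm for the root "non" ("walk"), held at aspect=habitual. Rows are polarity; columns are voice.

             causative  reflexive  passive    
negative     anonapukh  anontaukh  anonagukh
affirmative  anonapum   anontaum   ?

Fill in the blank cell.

Attach voice passive -eg → noneg.
Attach aspect habitual a- → anoneg.
Attach polarity affirmative -um → anonegum.
Apply vowel harmony: anonegum → anonagum.
Nasal assimilation: no change.

anonagum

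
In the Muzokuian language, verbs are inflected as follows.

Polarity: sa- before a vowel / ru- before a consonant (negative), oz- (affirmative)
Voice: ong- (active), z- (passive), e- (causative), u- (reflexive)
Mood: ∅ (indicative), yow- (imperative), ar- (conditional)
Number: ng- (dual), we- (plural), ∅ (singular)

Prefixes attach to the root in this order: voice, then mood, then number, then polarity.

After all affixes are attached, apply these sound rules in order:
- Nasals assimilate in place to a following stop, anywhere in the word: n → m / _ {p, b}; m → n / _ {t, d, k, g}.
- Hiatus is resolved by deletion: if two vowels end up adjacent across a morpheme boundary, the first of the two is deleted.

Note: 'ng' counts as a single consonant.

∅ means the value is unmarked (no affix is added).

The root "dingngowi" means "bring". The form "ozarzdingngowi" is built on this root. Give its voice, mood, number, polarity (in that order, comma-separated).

Segment: oz-ar-z-dingngowi.
voice: z- → passive.
mood: ar- → conditional.
number: ∅ → singular.
polarity: oz- → affirmative.

passive, conditional, singular, affirmative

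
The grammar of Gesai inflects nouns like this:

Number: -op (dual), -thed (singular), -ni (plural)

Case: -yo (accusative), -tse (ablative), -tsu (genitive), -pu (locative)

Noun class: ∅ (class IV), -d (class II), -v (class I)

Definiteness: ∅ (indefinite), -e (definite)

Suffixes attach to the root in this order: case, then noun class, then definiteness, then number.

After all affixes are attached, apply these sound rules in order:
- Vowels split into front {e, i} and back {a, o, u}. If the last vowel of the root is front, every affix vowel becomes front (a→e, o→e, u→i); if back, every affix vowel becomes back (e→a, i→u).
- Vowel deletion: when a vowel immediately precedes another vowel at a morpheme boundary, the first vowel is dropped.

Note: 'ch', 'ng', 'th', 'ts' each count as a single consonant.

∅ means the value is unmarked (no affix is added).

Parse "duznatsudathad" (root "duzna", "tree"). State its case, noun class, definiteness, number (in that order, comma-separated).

Segment: duzna-tsu-d-e-thed.
case: -tsu → genitive.
noun class: -d → class II.
definiteness: -e → definite.
number: -thed → singular.

genitive, class II, definite, singular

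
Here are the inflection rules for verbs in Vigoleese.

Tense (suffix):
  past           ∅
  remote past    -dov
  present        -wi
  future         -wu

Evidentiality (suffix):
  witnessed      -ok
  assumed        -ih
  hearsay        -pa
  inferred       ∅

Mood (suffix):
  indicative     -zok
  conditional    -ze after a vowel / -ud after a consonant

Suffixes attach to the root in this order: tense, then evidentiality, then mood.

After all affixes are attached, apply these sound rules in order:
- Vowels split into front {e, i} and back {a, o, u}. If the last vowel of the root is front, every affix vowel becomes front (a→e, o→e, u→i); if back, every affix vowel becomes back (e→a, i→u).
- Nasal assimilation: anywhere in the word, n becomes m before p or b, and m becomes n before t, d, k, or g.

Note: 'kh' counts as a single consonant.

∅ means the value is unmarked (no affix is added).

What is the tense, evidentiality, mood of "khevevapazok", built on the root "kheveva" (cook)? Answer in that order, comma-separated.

past, hearsay, indicative

Segment: kheveva-pa-zok.
tense: ∅ → past.
evidentiality: -pa → hearsay.
mood: -zok → indicative.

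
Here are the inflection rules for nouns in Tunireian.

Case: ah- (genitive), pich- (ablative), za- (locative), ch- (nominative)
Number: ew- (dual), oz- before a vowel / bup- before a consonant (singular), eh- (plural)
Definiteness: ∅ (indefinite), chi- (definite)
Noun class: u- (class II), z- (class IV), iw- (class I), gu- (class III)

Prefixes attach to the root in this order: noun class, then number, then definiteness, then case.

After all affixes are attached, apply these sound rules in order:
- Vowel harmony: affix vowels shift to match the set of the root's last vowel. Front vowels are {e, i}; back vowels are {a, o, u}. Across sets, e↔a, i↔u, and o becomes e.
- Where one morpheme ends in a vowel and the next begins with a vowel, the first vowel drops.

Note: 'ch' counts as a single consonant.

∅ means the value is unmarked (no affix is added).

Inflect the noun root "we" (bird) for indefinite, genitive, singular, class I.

Attach noun class class I iw- → iwwe.
Attach number singular oz- (before vowel 'i') → oziwwe.
definiteness = indefinite: zero marking, form stays oziwwe.
Attach case genitive ah- → ahoziwwe.
Apply vowel harmony: ahoziwwe → eheziwwe.
Vowel deletion: no change.

eheziwwe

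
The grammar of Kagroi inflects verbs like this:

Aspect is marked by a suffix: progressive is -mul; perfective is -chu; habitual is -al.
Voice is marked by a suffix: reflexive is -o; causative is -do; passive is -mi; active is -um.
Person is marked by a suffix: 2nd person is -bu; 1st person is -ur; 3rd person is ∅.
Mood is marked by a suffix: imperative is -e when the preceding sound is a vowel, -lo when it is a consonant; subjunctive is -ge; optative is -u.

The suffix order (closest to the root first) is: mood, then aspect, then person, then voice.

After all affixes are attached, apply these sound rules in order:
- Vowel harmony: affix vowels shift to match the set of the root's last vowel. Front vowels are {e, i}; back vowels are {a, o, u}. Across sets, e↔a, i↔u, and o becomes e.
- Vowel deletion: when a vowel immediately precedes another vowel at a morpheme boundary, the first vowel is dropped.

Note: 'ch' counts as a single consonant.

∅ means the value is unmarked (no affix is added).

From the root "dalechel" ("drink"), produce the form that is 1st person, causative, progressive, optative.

Attach mood optative -u → dalechelu.
Attach aspect progressive -mul → dalechelumul.
Attach person 1st person -ur → dalechelumulur.
Attach voice causative -do → dalechelumulurdo.
Apply vowel harmony: dalechelumulurdo → dalechelimilirde.
Vowel deletion: no change.

dalechelimilirde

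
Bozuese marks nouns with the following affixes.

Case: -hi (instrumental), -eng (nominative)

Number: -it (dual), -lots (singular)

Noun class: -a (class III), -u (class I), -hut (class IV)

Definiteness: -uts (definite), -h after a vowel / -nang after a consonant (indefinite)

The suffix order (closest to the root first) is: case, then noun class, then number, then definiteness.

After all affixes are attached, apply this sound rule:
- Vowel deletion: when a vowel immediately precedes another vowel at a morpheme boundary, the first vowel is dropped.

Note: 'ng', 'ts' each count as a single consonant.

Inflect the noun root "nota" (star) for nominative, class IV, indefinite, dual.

Attach case nominative -eng → notaeng.
Attach noun class class IV -hut → notaenghut.
Attach number dual -it → notaenghutit.
Attach definiteness indefinite -nang (after consonant 't') → notaenghutitnang.
Apply vowel deletion: notaenghutitnang → notenghutitnang.

notenghutitnang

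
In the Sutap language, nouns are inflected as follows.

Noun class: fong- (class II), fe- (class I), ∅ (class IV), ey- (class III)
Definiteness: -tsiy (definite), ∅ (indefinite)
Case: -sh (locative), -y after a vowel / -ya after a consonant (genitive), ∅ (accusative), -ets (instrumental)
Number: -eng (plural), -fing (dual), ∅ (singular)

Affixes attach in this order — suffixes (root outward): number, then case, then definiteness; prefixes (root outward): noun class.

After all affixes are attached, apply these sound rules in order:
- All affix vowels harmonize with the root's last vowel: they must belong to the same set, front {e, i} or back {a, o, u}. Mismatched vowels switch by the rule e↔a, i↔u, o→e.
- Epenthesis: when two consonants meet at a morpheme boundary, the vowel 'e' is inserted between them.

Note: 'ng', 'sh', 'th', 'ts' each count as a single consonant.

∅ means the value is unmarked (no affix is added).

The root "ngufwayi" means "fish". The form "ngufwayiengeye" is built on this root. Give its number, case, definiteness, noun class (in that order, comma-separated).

Segment: ngufwayi-eng-ya.
number: -eng → plural.
case: -y/ya → genitive.
definiteness: ∅ → indefinite.
noun class: ∅ → class IV.

plural, genitive, indefinite, class IV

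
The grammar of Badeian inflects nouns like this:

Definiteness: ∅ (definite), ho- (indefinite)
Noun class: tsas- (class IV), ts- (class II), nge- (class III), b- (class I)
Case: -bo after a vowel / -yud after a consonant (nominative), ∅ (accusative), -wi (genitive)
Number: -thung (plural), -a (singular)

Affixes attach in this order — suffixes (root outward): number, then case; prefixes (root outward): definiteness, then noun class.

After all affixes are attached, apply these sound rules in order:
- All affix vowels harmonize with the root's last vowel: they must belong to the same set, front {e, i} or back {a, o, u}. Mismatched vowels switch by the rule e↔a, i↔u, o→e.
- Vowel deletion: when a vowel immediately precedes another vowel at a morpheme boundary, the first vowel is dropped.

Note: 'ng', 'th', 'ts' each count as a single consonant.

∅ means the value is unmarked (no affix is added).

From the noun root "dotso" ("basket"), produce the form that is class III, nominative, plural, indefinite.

Attach number plural -thung → dotsothung.
Attach definiteness indefinite ho- → hodotsothung.
Attach noun class class III nge- → ngehodotsothung.
Attach case nominative -yud (after consonant 'ng') → ngehodotsothungyud.
Apply vowel harmony: ngehodotsothungyud → ngahodotsothungyud.
Vowel deletion: no change.

ngahodotsothungyud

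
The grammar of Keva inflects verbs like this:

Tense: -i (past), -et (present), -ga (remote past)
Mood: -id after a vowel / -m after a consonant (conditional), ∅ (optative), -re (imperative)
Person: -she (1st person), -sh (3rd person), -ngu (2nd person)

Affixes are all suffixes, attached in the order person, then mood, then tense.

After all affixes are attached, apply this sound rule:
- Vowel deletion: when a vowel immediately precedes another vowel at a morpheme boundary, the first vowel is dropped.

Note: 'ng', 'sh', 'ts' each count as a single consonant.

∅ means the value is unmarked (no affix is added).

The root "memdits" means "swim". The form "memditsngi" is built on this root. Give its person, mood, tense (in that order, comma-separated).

2nd person, optative, past

Segment: memdits-ngu-i.
person: -ngu → 2nd person.
mood: ∅ → optative.
tense: -i → past.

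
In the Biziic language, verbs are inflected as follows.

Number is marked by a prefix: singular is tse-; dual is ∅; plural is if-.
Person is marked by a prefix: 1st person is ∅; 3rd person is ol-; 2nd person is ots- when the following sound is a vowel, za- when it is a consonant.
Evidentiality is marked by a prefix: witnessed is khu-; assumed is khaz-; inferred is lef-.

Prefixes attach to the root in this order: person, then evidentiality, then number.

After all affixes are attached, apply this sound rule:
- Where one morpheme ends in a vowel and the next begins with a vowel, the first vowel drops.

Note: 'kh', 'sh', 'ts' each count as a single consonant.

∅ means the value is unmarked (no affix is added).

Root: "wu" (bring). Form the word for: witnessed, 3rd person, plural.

Attach person 3rd person ol- → olwu.
Attach evidentiality witnessed khu- → khuolwu.
Attach number plural if- → ifkhuolwu.
Apply vowel deletion: ifkhuolwu → ifkholwu.

ifkholwu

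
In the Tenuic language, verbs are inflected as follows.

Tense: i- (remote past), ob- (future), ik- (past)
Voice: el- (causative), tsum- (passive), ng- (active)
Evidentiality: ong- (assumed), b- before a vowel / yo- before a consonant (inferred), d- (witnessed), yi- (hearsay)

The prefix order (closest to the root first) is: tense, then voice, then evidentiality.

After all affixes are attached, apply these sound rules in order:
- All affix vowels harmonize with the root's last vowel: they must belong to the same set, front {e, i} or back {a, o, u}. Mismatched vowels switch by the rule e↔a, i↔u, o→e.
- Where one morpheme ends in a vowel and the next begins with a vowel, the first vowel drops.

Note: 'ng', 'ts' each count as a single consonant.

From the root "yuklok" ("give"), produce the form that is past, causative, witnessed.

Attach tense past ik- → ikyuklok.
Attach voice causative el- → elikyuklok.
Attach evidentiality witnessed d- → delikyuklok.
Apply vowel harmony: delikyuklok → dalukyuklok.
Vowel deletion: no change.

dalukyuklok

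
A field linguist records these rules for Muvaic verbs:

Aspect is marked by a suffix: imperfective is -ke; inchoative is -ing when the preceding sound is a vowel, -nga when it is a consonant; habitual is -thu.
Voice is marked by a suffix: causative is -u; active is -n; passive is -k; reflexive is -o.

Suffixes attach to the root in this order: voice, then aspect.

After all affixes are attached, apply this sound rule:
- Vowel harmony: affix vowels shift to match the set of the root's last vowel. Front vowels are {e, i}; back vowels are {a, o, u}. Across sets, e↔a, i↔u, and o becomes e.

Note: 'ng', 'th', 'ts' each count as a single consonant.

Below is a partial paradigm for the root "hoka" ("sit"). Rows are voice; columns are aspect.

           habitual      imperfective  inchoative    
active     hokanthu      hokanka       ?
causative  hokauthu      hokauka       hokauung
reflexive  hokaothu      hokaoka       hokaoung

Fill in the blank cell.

hokannga

Attach voice active -n → hokan.
Attach aspect inchoative -nga (after consonant 'n') → hokannga.
Vowel harmony: no change.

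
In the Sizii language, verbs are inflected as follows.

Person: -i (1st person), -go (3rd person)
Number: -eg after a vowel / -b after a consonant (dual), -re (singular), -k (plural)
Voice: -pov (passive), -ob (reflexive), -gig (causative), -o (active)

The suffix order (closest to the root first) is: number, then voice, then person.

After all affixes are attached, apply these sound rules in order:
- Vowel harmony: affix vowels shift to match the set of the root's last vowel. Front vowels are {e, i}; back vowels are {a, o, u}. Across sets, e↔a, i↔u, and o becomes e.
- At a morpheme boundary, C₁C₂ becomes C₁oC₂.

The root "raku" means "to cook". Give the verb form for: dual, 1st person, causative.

Attach number dual -eg (after vowel 'u') → rakueg.
Attach voice causative -gig → rakueggig.
Attach person 1st person -i → rakueggigi.
Apply vowel harmony: rakueggigi → rakuaggugu.
Apply epenthesis: rakuaggugu → rakuagogugu.

rakuagogugu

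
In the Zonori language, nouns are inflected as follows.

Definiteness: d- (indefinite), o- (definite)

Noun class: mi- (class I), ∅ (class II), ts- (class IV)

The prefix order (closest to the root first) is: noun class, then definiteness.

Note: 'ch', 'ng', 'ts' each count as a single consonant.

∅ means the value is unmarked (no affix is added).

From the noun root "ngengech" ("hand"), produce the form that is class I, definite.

Attach noun class class I mi- → mingengech.
Attach definiteness definite o- → omingengech.

omingengech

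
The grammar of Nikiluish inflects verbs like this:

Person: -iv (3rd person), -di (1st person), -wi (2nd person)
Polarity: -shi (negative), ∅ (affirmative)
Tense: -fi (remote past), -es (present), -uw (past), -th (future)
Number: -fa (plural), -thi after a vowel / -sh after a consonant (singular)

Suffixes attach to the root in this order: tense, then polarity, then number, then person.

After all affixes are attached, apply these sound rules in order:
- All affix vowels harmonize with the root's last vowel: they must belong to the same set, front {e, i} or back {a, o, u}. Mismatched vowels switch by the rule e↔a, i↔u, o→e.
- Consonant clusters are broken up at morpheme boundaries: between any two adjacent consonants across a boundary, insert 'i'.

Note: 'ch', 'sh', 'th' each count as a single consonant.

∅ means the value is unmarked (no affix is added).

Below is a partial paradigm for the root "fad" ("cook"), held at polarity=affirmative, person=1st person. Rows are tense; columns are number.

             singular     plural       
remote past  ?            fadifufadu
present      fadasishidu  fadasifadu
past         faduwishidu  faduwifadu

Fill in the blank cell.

fadifuthudu

Attach tense remote past -fi → fadfi.
polarity = affirmative: zero marking, form stays fadfi.
Attach number singular -thi (after vowel 'i') → fadfithi.
Attach person 1st person -di → fadfithidi.
Apply vowel harmony: fadfithidi → fadfuthudu.
Apply epenthesis: fadfuthudu → fadifuthudu.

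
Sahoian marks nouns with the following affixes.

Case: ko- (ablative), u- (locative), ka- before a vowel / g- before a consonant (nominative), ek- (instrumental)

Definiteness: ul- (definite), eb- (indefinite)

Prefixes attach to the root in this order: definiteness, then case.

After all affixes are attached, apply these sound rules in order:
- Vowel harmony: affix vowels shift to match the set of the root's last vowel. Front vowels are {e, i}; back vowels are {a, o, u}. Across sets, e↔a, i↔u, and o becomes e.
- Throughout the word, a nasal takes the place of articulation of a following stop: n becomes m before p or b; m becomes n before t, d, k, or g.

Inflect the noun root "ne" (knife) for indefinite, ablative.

keebne

Attach definiteness indefinite eb- → ebne.
Attach case ablative ko- → koebne.
Apply vowel harmony: koebne → keebne.
Nasal assimilation: no change.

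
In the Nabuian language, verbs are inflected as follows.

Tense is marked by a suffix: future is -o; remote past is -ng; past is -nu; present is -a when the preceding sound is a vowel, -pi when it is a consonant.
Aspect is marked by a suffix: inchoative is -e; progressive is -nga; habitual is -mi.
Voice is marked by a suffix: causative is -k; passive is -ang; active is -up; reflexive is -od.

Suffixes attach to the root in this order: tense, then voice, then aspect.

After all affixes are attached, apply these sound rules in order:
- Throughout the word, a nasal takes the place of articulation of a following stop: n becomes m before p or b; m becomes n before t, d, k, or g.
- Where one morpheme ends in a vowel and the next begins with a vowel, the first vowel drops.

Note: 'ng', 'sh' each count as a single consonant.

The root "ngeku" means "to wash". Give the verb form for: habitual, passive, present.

ngekangmi

Attach tense present -a (after vowel 'u') → ngekua.
Attach voice passive -ang → ngekuaang.
Attach aspect habitual -mi → ngekuaangmi.
Nasal assimilation: no change.
Apply vowel deletion: ngekuaangmi → ngekangmi.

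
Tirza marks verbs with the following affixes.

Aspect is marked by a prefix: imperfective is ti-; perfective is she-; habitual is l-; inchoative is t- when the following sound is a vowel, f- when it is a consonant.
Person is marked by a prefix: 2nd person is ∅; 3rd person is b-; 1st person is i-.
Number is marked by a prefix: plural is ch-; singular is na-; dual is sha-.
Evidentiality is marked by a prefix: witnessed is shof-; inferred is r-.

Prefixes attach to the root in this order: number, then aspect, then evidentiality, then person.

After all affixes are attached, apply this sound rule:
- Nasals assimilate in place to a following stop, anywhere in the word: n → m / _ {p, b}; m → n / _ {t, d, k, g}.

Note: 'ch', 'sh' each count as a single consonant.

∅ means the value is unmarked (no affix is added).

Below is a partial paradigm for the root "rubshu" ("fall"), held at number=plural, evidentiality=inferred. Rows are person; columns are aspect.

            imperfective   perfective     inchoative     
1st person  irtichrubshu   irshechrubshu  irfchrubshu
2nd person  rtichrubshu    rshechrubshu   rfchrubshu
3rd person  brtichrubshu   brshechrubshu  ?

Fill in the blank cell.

Attach number plural ch- → chrubshu.
Attach aspect inchoative f- (before consonant 'ch') → fchrubshu.
Attach evidentiality inferred r- → rfchrubshu.
Attach person 3rd person b- → brfchrubshu.
Nasal assimilation: no change.

brfchrubshu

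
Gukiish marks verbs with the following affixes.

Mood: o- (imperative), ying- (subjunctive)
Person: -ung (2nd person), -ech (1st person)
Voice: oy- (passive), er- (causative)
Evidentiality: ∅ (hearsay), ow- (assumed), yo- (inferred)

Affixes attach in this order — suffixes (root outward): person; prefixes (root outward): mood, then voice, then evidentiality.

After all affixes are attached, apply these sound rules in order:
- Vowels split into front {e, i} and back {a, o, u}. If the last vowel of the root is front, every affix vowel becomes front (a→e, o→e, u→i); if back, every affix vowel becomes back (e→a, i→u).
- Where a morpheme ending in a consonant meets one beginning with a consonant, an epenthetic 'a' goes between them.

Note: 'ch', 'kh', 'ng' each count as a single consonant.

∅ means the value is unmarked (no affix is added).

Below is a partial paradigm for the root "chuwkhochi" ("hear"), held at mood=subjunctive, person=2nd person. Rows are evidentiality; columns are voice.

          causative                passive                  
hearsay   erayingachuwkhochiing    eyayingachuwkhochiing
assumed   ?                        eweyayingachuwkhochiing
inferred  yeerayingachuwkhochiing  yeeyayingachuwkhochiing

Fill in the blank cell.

Attach mood subjunctive ying- → yingchuwkhochi.
Attach person 2nd person -ung → yingchuwkhochiung.
Attach voice causative er- → eryingchuwkhochiung.
Attach evidentiality assumed ow- → oweryingchuwkhochiung.
Apply vowel harmony: oweryingchuwkhochiung → eweryingchuwkhochiing.
Apply epenthesis: eweryingchuwkhochiing → ewerayingachuwkhochiing.

ewerayingachuwkhochiing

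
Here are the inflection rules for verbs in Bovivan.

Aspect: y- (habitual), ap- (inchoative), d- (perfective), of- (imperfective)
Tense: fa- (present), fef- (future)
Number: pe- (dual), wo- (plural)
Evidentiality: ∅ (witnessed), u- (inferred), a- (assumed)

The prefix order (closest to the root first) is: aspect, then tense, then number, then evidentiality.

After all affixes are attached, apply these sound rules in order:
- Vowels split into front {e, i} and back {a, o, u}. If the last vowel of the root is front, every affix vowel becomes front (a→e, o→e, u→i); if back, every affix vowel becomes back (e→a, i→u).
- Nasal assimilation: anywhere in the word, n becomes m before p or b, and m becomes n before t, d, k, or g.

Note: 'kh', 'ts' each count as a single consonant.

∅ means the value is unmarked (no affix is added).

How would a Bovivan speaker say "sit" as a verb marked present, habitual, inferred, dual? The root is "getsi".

ipefeygetsi

Attach aspect habitual y- → ygetsi.
Attach tense present fa- → faygetsi.
Attach number dual pe- → pefaygetsi.
Attach evidentiality inferred u- → upefaygetsi.
Apply vowel harmony: upefaygetsi → ipefeygetsi.
Nasal assimilation: no change.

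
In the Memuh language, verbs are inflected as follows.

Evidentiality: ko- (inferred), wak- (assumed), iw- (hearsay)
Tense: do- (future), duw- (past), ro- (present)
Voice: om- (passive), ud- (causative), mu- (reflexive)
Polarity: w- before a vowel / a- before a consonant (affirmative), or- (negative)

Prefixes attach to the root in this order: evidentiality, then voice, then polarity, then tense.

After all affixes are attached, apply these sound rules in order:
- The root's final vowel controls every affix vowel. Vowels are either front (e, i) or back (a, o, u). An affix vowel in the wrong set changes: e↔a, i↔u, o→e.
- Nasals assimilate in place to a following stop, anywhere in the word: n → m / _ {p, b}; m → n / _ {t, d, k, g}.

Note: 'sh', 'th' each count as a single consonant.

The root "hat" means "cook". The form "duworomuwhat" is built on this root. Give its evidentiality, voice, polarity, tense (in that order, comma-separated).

Segment: duw-or-om-iw-hat.
evidentiality: iw- → hearsay.
voice: om- → passive.
polarity: or- → negative.
tense: duw- → past.

hearsay, passive, negative, past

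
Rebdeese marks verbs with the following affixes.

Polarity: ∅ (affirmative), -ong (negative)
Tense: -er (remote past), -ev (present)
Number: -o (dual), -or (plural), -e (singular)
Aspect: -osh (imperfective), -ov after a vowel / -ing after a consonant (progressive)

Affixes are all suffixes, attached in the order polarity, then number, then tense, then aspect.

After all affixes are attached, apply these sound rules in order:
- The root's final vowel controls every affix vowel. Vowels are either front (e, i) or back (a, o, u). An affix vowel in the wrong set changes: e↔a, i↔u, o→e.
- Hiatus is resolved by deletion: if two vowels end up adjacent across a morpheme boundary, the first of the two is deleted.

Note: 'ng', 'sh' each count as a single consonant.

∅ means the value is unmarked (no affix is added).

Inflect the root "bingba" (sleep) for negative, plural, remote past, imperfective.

bingbongorarosh

Attach polarity negative -ong → bingbaong.
Attach number plural -or → bingbaongor.
Attach tense remote past -er → bingbaongorer.
Attach aspect imperfective -osh → bingbaongorerosh.
Apply vowel harmony: bingbaongorerosh → bingbaongorarosh.
Apply vowel deletion: bingbaongorarosh → bingbongorarosh.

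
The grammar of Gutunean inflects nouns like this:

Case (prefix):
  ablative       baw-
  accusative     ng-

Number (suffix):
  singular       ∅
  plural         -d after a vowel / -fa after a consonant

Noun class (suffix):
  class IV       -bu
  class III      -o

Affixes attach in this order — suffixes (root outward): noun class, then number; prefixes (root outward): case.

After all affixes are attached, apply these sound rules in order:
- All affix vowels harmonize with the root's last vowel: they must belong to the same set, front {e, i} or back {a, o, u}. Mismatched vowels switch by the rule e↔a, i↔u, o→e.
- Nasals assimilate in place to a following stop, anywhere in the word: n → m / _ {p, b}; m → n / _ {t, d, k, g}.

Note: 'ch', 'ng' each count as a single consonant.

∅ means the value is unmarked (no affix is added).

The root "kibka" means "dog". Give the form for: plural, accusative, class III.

Attach noun class class III -o → kibkao.
Attach case accusative ng- → ngkibkao.
Attach number plural -d (after vowel 'o') → ngkibkaod.
Vowel harmony: no change.
Nasal assimilation: no change.

ngkibkaod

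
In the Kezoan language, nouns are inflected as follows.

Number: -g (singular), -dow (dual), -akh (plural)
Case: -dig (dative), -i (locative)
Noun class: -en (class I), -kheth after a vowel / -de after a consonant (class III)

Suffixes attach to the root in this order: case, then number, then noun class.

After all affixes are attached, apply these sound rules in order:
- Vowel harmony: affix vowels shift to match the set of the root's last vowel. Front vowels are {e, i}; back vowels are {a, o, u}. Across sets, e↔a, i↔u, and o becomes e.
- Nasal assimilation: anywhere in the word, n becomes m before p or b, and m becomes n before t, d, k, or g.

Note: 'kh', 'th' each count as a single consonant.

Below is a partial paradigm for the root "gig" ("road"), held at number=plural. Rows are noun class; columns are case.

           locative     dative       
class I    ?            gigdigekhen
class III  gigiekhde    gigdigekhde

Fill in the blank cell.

Attach case locative -i → gigi.
Attach number plural -akh → gigiakh.
Attach noun class class I -en → gigiakhen.
Apply vowel harmony: gigiakhen → gigiekhen.
Nasal assimilation: no change.

gigiekhen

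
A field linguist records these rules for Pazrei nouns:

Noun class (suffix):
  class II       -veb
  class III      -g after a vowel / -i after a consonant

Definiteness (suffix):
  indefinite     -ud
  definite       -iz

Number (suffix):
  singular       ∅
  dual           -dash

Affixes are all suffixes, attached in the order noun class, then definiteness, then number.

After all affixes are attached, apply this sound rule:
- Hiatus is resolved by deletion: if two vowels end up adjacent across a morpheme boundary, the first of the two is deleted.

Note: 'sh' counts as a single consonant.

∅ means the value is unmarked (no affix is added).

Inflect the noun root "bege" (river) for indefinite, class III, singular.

Attach noun class class III -g (after vowel 'e') → begeg.
Attach definiteness indefinite -ud → begegud.
number = singular: zero marking, form stays begegud.
Vowel deletion: no change.

begegud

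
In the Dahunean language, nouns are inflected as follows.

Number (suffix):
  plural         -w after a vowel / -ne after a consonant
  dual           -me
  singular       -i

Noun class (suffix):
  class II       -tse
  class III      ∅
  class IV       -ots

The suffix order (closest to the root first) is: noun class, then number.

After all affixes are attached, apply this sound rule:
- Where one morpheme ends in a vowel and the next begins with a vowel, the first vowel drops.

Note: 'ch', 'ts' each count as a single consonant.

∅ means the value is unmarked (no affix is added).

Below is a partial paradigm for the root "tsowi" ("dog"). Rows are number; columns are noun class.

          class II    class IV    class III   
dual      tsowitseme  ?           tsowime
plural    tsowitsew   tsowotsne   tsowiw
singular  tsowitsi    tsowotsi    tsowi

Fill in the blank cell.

Attach noun class class IV -ots → tsowiots.
Attach number dual -me → tsowiotsme.
Apply vowel deletion: tsowiotsme → tsowotsme.

tsowotsme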